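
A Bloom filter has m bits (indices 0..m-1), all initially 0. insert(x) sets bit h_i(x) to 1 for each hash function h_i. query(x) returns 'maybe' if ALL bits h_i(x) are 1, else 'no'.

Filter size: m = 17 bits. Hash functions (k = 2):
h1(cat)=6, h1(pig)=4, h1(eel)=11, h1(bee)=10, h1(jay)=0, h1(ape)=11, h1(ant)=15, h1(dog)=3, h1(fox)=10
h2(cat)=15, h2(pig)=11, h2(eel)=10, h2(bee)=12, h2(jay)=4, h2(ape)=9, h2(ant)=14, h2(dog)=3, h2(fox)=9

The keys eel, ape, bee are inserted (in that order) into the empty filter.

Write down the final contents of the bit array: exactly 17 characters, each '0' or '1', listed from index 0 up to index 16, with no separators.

Answer: 00000000011110000

Derivation:
Start: bits=00000000000000000
After insert 'eel': sets bits 10 11 -> bits=00000000001100000
After insert 'ape': sets bits 9 11 -> bits=00000000011100000
After insert 'bee': sets bits 10 12 -> bits=00000000011110000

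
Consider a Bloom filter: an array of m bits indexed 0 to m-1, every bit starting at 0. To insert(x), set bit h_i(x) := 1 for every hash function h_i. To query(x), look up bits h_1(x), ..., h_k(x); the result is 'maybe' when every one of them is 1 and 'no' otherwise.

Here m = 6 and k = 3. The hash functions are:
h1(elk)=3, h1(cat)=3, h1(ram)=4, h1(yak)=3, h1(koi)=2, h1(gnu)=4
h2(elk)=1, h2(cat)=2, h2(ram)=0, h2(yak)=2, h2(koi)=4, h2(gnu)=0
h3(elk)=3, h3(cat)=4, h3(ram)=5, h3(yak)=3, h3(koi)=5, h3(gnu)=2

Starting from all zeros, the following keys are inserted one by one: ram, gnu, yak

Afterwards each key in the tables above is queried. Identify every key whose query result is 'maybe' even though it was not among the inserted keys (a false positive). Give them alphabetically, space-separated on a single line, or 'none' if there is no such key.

Start: bits=000000
After insert 'ram': sets bits 0 4 5 -> bits=100011
After insert 'gnu': sets bits 0 2 4 -> bits=101011
After insert 'yak': sets bits 2 3 -> bits=101111
Not inserted: cat elk koi — query each against bits=101111:
query cat: checks bit2=1, bit3=1, bit4=1 (all 1) -> maybe => FALSE POSITIVE
query elk: checks bit1=0, bit3=1 (has a 0) -> no => not a false positive
query koi: checks bit2=1, bit4=1, bit5=1 (all 1) -> maybe => FALSE POSITIVE
False positives (alphabetical): cat koi

Answer: cat koi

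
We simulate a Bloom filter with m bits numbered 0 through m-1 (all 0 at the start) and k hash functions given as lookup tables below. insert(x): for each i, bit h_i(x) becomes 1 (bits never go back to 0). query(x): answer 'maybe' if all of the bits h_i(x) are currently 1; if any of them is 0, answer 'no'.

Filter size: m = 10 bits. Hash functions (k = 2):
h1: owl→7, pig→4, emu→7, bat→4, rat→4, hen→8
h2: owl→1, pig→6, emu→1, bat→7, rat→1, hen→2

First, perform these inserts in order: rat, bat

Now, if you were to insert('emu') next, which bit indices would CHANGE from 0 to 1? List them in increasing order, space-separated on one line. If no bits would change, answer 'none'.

Answer: none

Derivation:
Start: bits=0000000000
After insert 'rat': sets bits 1 4 -> bits=0100100000
After insert 'bat': sets bits 4 7 -> bits=0100100100
insert 'emu' would touch bits 1 7; currently bit1=1, bit7=1
Bits that are 0 among those (would change 0->1): none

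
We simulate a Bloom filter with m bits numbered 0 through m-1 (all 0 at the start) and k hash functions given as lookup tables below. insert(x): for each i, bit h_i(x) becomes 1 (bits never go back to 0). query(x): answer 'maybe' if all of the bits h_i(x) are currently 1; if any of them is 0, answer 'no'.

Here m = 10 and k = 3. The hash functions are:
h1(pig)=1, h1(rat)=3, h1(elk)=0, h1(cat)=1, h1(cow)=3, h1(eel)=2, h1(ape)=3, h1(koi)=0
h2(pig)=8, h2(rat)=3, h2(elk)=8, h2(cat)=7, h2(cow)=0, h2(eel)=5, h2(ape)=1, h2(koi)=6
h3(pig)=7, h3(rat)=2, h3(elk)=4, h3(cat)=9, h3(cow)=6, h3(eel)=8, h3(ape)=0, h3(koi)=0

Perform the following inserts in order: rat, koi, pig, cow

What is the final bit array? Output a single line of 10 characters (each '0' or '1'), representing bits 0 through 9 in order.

Answer: 1111001110

Derivation:
Start: bits=0000000000
After insert 'rat': sets bits 2 3 -> bits=0011000000
After insert 'koi': sets bits 0 6 -> bits=1011001000
After insert 'pig': sets bits 1 7 8 -> bits=1111001110
After insert 'cow': sets bits 0 3 6 -> bits=1111001110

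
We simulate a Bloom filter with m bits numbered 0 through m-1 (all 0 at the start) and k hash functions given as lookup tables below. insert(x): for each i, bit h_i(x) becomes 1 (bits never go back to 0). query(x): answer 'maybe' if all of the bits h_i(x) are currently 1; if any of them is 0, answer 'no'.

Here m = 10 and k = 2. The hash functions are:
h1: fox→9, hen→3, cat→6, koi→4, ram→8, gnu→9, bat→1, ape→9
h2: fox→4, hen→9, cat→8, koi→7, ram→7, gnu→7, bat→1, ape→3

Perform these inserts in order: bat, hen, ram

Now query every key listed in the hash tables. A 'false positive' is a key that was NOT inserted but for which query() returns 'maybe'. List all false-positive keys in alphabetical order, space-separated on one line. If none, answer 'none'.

Start: bits=0000000000
After insert 'bat': sets bits 1 -> bits=0100000000
After insert 'hen': sets bits 3 9 -> bits=0101000001
After insert 'ram': sets bits 7 8 -> bits=0101000111
Not inserted: ape cat fox gnu koi — query each against bits=0101000111:
query ape: checks bit3=1, bit9=1 (all 1) -> maybe => FALSE POSITIVE
query cat: checks bit6=0, bit8=1 (has a 0) -> no => not a false positive
query fox: checks bit4=0, bit9=1 (has a 0) -> no => not a false positive
query gnu: checks bit7=1, bit9=1 (all 1) -> maybe => FALSE POSITIVE
query koi: checks bit4=0, bit7=1 (has a 0) -> no => not a false positive
False positives (alphabetical): ape gnu

Answer: ape gnu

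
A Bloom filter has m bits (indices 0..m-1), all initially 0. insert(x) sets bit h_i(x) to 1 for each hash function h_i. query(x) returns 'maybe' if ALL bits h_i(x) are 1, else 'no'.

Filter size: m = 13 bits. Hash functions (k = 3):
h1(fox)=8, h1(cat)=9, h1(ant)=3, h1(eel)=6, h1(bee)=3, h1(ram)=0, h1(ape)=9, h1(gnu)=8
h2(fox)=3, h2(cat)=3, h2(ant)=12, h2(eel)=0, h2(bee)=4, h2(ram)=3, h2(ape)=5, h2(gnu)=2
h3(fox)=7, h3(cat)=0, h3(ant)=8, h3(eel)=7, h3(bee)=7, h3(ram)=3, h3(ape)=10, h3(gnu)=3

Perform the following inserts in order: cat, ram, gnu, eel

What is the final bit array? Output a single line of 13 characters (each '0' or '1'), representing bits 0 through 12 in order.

Answer: 1011001111000

Derivation:
Start: bits=0000000000000
After insert 'cat': sets bits 0 3 9 -> bits=1001000001000
After insert 'ram': sets bits 0 3 -> bits=1001000001000
After insert 'gnu': sets bits 2 3 8 -> bits=1011000011000
After insert 'eel': sets bits 0 6 7 -> bits=1011001111000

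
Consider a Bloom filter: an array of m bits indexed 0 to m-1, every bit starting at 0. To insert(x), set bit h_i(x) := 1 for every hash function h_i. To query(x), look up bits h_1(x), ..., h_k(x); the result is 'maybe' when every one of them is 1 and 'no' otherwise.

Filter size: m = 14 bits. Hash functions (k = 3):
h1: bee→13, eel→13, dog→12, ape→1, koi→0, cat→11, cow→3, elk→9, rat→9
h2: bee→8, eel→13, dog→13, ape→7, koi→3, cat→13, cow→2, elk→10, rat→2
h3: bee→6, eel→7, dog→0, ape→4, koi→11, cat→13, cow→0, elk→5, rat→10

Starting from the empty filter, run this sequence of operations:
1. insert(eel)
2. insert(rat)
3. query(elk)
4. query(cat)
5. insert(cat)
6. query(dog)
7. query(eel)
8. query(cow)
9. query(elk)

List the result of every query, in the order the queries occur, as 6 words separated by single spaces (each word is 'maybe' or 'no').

Answer: no no no maybe no no

Derivation:
Start: bits=00000000000000
Op 1: insert eel -> sets bits 7 13 -> bits=00000001000001
Op 2: insert rat -> sets bits 2 9 10 -> bits=00100001011001
Op 3: query elk -> checks bit5=0, bit9=1, bit10=1 (has a 0) -> no
Op 4: query cat -> checks bit11=0, bit13=1 (has a 0) -> no
Op 5: insert cat -> sets bits 11 13 -> bits=00100001011101
Op 6: query dog -> checks bit0=0, bit12=0, bit13=1 (has a 0) -> no
Op 7: query eel -> checks bit7=1, bit13=1 (all 1) -> maybe
Op 8: query cow -> checks bit0=0, bit2=1, bit3=0 (has a 0) -> no
Op 9: query elk -> checks bit5=0, bit9=1, bit10=1 (has a 0) -> no
Query results in order: no no no maybe no no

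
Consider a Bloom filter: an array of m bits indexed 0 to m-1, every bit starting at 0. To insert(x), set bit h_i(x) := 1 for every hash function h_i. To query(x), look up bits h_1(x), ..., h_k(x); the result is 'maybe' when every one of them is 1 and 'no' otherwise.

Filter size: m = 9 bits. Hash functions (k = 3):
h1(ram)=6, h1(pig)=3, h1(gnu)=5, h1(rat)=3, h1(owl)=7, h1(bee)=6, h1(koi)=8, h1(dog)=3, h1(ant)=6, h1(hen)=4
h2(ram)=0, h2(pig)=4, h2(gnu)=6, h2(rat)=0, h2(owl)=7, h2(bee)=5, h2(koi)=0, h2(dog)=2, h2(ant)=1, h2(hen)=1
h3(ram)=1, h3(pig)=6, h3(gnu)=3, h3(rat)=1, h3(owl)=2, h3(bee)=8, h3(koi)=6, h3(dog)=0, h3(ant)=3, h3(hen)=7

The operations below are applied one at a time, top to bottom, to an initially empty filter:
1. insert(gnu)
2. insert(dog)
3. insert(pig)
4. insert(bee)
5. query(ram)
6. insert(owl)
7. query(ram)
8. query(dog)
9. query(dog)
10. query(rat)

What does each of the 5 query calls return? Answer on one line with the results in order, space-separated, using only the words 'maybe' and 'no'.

Answer: no no maybe maybe no

Derivation:
Start: bits=000000000
Op 1: insert gnu -> sets bits 3 5 6 -> bits=000101100
Op 2: insert dog -> sets bits 0 2 3 -> bits=101101100
Op 3: insert pig -> sets bits 3 4 6 -> bits=101111100
Op 4: insert bee -> sets bits 5 6 8 -> bits=101111101
Op 5: query ram -> checks bit0=1, bit1=0, bit6=1 (has a 0) -> no
Op 6: insert owl -> sets bits 2 7 -> bits=101111111
Op 7: query ram -> checks bit0=1, bit1=0, bit6=1 (has a 0) -> no
Op 8: query dog -> checks bit0=1, bit2=1, bit3=1 (all 1) -> maybe
Op 9: query dog -> checks bit0=1, bit2=1, bit3=1 (all 1) -> maybe
Op 10: query rat -> checks bit0=1, bit1=0, bit3=1 (has a 0) -> no
Query results in order: no no maybe maybe no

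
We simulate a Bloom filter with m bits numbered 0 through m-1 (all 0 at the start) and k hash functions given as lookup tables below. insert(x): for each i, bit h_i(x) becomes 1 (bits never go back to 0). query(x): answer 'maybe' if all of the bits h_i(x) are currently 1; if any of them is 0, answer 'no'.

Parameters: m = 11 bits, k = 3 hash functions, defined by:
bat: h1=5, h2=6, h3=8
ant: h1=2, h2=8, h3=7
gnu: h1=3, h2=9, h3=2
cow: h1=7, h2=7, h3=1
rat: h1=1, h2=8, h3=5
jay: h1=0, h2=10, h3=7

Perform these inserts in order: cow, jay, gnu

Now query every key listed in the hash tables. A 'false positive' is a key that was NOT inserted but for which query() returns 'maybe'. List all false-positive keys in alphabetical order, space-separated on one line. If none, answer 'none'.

Start: bits=00000000000
After insert 'cow': sets bits 1 7 -> bits=01000001000
After insert 'jay': sets bits 0 7 10 -> bits=11000001001
After insert 'gnu': sets bits 2 3 9 -> bits=11110001011
Not inserted: ant bat rat — query each against bits=11110001011:
query ant: checks bit2=1, bit7=1, bit8=0 (has a 0) -> no => not a false positive
query bat: checks bit5=0, bit6=0, bit8=0 (has a 0) -> no => not a false positive
query rat: checks bit1=1, bit5=0, bit8=0 (has a 0) -> no => not a false positive
False positives (alphabetical): none

Answer: none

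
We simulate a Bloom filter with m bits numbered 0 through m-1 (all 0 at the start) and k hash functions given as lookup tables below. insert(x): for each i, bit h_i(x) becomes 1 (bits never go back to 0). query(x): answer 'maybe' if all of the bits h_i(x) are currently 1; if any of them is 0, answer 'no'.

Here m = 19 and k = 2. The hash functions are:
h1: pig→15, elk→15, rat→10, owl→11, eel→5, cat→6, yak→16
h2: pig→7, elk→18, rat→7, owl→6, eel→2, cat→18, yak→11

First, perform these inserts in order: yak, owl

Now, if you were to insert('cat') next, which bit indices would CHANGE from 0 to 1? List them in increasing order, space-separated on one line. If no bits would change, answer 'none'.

Answer: 18

Derivation:
Start: bits=0000000000000000000
After insert 'yak': sets bits 11 16 -> bits=0000000000010000100
After insert 'owl': sets bits 6 11 -> bits=0000001000010000100
insert 'cat' would touch bits 6 18; currently bit6=1, bit18=0
Bits that are 0 among those (would change 0->1): 18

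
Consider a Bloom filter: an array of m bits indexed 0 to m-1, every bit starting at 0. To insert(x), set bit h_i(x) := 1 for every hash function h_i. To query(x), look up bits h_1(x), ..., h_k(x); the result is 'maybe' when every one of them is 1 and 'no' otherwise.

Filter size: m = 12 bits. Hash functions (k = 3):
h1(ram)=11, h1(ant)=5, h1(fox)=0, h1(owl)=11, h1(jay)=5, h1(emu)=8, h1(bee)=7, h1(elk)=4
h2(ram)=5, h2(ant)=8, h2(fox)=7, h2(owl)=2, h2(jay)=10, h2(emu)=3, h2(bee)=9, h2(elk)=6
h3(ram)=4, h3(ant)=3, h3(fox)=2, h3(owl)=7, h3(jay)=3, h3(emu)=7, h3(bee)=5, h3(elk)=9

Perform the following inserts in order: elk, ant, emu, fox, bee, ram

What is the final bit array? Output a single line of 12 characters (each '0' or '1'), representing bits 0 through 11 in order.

Start: bits=000000000000
After insert 'elk': sets bits 4 6 9 -> bits=000010100100
After insert 'ant': sets bits 3 5 8 -> bits=000111101100
After insert 'emu': sets bits 3 7 8 -> bits=000111111100
After insert 'fox': sets bits 0 2 7 -> bits=101111111100
After insert 'bee': sets bits 5 7 9 -> bits=101111111100
After insert 'ram': sets bits 4 5 11 -> bits=101111111101

Answer: 101111111101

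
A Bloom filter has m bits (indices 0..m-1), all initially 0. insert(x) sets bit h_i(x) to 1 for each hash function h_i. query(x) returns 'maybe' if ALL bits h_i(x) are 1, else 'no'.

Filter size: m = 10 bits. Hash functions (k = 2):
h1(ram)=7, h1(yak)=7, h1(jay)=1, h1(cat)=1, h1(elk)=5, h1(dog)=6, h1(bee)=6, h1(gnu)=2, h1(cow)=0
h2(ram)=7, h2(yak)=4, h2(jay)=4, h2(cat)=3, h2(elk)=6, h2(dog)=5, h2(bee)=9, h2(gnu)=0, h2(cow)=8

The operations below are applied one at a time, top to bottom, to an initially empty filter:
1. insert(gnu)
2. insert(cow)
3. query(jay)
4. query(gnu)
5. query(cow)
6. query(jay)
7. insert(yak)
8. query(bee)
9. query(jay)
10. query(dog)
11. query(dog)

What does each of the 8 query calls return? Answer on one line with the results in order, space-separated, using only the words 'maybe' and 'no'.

Start: bits=0000000000
Op 1: insert gnu -> sets bits 0 2 -> bits=1010000000
Op 2: insert cow -> sets bits 0 8 -> bits=1010000010
Op 3: query jay -> checks bit1=0, bit4=0 (has a 0) -> no
Op 4: query gnu -> checks bit0=1, bit2=1 (all 1) -> maybe
Op 5: query cow -> checks bit0=1, bit8=1 (all 1) -> maybe
Op 6: query jay -> checks bit1=0, bit4=0 (has a 0) -> no
Op 7: insert yak -> sets bits 4 7 -> bits=1010100110
Op 8: query bee -> checks bit6=0, bit9=0 (has a 0) -> no
Op 9: query jay -> checks bit1=0, bit4=1 (has a 0) -> no
Op 10: query dog -> checks bit5=0, bit6=0 (has a 0) -> no
Op 11: query dog -> checks bit5=0, bit6=0 (has a 0) -> no
Query results in order: no maybe maybe no no no no no

Answer: no maybe maybe no no no no no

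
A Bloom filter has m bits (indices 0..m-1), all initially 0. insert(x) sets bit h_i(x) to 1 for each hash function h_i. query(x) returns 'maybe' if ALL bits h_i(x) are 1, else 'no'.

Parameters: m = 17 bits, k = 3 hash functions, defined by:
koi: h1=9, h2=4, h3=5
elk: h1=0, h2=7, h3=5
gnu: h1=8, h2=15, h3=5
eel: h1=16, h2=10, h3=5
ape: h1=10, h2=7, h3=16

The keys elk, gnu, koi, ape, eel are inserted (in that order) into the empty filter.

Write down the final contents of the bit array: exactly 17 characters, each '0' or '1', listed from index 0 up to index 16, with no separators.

Answer: 10001101111000011

Derivation:
Start: bits=00000000000000000
After insert 'elk': sets bits 0 5 7 -> bits=10000101000000000
After insert 'gnu': sets bits 5 8 15 -> bits=10000101100000010
After insert 'koi': sets bits 4 5 9 -> bits=10001101110000010
After insert 'ape': sets bits 7 10 16 -> bits=10001101111000011
After insert 'eel': sets bits 5 10 16 -> bits=10001101111000011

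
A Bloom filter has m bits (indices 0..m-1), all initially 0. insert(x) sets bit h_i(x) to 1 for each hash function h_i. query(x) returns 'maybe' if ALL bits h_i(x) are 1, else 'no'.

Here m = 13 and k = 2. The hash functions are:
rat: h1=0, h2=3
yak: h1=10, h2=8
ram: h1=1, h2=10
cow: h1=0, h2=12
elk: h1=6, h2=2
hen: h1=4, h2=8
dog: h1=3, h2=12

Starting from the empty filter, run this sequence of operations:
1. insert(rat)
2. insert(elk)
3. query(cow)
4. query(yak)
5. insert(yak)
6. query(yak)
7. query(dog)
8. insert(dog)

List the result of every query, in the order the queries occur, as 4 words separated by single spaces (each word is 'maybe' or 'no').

Start: bits=0000000000000
Op 1: insert rat -> sets bits 0 3 -> bits=1001000000000
Op 2: insert elk -> sets bits 2 6 -> bits=1011001000000
Op 3: query cow -> checks bit0=1, bit12=0 (has a 0) -> no
Op 4: query yak -> checks bit8=0, bit10=0 (has a 0) -> no
Op 5: insert yak -> sets bits 8 10 -> bits=1011001010100
Op 6: query yak -> checks bit8=1, bit10=1 (all 1) -> maybe
Op 7: query dog -> checks bit3=1, bit12=0 (has a 0) -> no
Op 8: insert dog -> sets bits 3 12 -> bits=1011001010101
Query results in order: no no maybe no

Answer: no no maybe no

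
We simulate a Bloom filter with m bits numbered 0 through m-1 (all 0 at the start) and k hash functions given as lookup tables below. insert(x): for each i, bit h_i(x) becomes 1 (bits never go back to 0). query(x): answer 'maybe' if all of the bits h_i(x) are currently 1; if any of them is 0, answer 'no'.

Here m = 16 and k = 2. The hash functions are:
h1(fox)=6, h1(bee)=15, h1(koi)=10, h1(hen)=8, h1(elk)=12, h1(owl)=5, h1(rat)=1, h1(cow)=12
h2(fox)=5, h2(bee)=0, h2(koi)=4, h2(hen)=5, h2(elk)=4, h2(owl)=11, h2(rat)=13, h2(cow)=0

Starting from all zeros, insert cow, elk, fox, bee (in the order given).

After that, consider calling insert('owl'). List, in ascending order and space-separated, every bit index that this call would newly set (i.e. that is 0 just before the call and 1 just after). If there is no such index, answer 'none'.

Start: bits=0000000000000000
After insert 'cow': sets bits 0 12 -> bits=1000000000001000
After insert 'elk': sets bits 4 12 -> bits=1000100000001000
After insert 'fox': sets bits 5 6 -> bits=1000111000001000
After insert 'bee': sets bits 0 15 -> bits=1000111000001001
insert 'owl' would touch bits 5 11; currently bit5=1, bit11=0
Bits that are 0 among those (would change 0->1): 11

Answer: 11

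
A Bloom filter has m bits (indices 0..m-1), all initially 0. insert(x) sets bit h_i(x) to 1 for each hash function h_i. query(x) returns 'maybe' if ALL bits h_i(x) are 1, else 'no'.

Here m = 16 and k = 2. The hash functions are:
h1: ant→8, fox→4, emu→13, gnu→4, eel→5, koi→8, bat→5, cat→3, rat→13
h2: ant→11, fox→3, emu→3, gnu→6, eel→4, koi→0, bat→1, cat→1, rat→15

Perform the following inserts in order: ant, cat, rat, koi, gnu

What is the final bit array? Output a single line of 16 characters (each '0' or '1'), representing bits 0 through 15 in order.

Start: bits=0000000000000000
After insert 'ant': sets bits 8 11 -> bits=0000000010010000
After insert 'cat': sets bits 1 3 -> bits=0101000010010000
After insert 'rat': sets bits 13 15 -> bits=0101000010010101
After insert 'koi': sets bits 0 8 -> bits=1101000010010101
After insert 'gnu': sets bits 4 6 -> bits=1101101010010101

Answer: 1101101010010101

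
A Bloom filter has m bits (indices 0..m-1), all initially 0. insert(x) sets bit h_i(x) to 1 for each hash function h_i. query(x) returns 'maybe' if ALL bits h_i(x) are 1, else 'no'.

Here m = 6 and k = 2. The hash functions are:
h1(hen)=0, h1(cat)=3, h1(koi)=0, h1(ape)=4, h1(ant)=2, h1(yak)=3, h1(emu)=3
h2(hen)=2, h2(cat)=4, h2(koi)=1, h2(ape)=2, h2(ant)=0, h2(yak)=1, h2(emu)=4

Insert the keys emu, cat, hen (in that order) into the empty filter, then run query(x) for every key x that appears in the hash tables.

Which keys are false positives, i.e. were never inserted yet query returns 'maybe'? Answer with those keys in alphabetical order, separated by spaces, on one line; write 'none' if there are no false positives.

Answer: ant ape

Derivation:
Start: bits=000000
After insert 'emu': sets bits 3 4 -> bits=000110
After insert 'cat': sets bits 3 4 -> bits=000110
After insert 'hen': sets bits 0 2 -> bits=101110
Not inserted: ant ape koi yak — query each against bits=101110:
query ant: checks bit0=1, bit2=1 (all 1) -> maybe => FALSE POSITIVE
query ape: checks bit2=1, bit4=1 (all 1) -> maybe => FALSE POSITIVE
query koi: checks bit0=1, bit1=0 (has a 0) -> no => not a false positive
query yak: checks bit1=0, bit3=1 (has a 0) -> no => not a false positive
False positives (alphabetical): ant ape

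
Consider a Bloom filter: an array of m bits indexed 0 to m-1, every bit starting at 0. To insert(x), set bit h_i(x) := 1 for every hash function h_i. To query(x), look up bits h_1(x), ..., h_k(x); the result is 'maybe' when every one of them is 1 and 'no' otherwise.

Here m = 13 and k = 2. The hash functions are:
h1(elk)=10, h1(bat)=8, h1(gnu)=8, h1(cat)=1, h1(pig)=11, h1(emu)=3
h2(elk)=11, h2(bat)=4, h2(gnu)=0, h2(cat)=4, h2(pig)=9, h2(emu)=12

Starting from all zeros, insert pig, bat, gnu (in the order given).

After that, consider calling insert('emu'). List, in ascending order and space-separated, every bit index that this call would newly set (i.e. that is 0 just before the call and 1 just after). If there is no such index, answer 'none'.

Start: bits=0000000000000
After insert 'pig': sets bits 9 11 -> bits=0000000001010
After insert 'bat': sets bits 4 8 -> bits=0000100011010
After insert 'gnu': sets bits 0 8 -> bits=1000100011010
insert 'emu' would touch bits 3 12; currently bit3=0, bit12=0
Bits that are 0 among those (would change 0->1): 3 12

Answer: 3 12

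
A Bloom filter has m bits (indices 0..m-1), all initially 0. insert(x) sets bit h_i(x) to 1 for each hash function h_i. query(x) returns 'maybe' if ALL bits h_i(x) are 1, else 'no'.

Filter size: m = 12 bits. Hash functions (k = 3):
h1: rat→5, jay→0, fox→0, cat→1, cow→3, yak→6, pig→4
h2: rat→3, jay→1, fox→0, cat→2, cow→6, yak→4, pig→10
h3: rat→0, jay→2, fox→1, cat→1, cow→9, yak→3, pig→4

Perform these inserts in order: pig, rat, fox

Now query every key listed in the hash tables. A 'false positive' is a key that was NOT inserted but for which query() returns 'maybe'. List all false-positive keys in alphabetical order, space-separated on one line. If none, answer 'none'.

Answer: none

Derivation:
Start: bits=000000000000
After insert 'pig': sets bits 4 10 -> bits=000010000010
After insert 'rat': sets bits 0 3 5 -> bits=100111000010
After insert 'fox': sets bits 0 1 -> bits=110111000010
Not inserted: cat cow jay yak — query each against bits=110111000010:
query cat: checks bit1=1, bit2=0 (has a 0) -> no => not a false positive
query cow: checks bit3=1, bit6=0, bit9=0 (has a 0) -> no => not a false positive
query jay: checks bit0=1, bit1=1, bit2=0 (has a 0) -> no => not a false positive
query yak: checks bit3=1, bit4=1, bit6=0 (has a 0) -> no => not a false positive
False positives (alphabetical): none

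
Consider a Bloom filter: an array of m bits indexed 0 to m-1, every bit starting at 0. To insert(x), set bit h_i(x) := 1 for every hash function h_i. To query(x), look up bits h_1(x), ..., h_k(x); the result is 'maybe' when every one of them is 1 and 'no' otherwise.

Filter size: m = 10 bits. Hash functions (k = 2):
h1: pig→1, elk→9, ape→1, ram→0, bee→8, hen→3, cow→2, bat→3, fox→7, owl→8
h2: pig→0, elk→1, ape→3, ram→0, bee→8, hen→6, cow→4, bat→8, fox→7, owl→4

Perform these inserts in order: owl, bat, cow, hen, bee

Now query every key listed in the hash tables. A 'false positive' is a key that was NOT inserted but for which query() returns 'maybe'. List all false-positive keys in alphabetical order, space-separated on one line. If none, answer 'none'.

Answer: none

Derivation:
Start: bits=0000000000
After insert 'owl': sets bits 4 8 -> bits=0000100010
After insert 'bat': sets bits 3 8 -> bits=0001100010
After insert 'cow': sets bits 2 4 -> bits=0011100010
After insert 'hen': sets bits 3 6 -> bits=0011101010
After insert 'bee': sets bits 8 -> bits=0011101010
Not inserted: ape elk fox pig ram — query each against bits=0011101010:
query ape: checks bit1=0, bit3=1 (has a 0) -> no => not a false positive
query elk: checks bit1=0, bit9=0 (has a 0) -> no => not a false positive
query fox: checks bit7=0 (has a 0) -> no => not a false positive
query pig: checks bit0=0, bit1=0 (has a 0) -> no => not a false positive
query ram: checks bit0=0 (has a 0) -> no => not a false positive
False positives (alphabetical): none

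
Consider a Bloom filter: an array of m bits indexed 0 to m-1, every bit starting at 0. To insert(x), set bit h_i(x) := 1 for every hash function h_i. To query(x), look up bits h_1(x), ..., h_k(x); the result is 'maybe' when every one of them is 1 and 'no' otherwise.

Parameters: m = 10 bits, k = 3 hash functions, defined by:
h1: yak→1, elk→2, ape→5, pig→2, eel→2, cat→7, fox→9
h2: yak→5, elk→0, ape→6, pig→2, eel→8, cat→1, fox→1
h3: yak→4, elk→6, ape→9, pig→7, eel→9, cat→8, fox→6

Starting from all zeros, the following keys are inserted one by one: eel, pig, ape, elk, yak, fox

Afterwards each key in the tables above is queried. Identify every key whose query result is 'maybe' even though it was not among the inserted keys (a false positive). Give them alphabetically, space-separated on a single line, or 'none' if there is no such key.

Start: bits=0000000000
After insert 'eel': sets bits 2 8 9 -> bits=0010000011
After insert 'pig': sets bits 2 7 -> bits=0010000111
After insert 'ape': sets bits 5 6 9 -> bits=0010011111
After insert 'elk': sets bits 0 2 6 -> bits=1010011111
After insert 'yak': sets bits 1 4 5 -> bits=1110111111
After insert 'fox': sets bits 1 6 9 -> bits=1110111111
Not inserted: cat — query each against bits=1110111111:
query cat: checks bit1=1, bit7=1, bit8=1 (all 1) -> maybe => FALSE POSITIVE
False positives (alphabetical): cat

Answer: cat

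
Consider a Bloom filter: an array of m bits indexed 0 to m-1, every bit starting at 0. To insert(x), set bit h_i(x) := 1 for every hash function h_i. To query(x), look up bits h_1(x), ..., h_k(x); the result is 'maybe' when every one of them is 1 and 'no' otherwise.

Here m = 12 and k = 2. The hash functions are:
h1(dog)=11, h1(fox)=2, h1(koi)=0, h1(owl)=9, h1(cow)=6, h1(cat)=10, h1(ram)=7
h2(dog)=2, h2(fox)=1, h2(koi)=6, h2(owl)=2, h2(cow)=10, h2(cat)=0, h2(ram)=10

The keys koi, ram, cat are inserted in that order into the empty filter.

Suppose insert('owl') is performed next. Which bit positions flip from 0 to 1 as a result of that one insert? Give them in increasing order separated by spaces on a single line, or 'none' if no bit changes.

Start: bits=000000000000
After insert 'koi': sets bits 0 6 -> bits=100000100000
After insert 'ram': sets bits 7 10 -> bits=100000110010
After insert 'cat': sets bits 0 10 -> bits=100000110010
insert 'owl' would touch bits 2 9; currently bit2=0, bit9=0
Bits that are 0 among those (would change 0->1): 2 9

Answer: 2 9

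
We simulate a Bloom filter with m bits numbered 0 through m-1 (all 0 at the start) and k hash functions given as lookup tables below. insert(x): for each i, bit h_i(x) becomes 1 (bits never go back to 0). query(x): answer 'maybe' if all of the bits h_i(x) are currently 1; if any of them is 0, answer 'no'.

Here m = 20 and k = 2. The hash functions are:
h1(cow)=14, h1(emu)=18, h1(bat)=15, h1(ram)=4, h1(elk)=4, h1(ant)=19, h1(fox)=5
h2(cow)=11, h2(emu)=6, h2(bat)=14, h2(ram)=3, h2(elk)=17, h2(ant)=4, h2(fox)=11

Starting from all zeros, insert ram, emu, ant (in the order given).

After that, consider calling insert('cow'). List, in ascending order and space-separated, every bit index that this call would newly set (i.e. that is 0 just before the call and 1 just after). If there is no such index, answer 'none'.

Answer: 11 14

Derivation:
Start: bits=00000000000000000000
After insert 'ram': sets bits 3 4 -> bits=00011000000000000000
After insert 'emu': sets bits 6 18 -> bits=00011010000000000010
After insert 'ant': sets bits 4 19 -> bits=00011010000000000011
insert 'cow' would touch bits 11 14; currently bit11=0, bit14=0
Bits that are 0 among those (would change 0->1): 11 14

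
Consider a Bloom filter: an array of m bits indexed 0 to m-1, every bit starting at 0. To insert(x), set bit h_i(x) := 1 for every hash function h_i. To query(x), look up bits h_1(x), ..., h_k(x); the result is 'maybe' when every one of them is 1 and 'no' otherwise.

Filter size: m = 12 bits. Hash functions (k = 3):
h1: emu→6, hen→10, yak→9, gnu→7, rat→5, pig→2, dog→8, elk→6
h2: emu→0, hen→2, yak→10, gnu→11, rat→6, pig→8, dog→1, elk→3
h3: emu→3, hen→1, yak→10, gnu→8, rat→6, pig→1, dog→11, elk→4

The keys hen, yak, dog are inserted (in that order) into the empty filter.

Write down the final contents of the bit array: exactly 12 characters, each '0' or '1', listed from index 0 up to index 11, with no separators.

Start: bits=000000000000
After insert 'hen': sets bits 1 2 10 -> bits=011000000010
After insert 'yak': sets bits 9 10 -> bits=011000000110
After insert 'dog': sets bits 1 8 11 -> bits=011000001111

Answer: 011000001111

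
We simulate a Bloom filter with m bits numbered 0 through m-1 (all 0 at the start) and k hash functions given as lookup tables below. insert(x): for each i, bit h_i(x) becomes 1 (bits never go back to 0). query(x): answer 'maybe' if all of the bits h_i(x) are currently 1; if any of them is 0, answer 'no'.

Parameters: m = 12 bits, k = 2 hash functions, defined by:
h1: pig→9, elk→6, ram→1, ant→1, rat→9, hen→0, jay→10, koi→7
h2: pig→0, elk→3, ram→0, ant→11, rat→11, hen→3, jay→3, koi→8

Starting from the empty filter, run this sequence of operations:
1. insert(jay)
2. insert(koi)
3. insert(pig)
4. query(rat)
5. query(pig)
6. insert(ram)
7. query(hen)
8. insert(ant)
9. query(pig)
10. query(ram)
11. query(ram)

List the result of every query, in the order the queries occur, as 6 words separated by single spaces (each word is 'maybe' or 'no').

Answer: no maybe maybe maybe maybe maybe

Derivation:
Start: bits=000000000000
Op 1: insert jay -> sets bits 3 10 -> bits=000100000010
Op 2: insert koi -> sets bits 7 8 -> bits=000100011010
Op 3: insert pig -> sets bits 0 9 -> bits=100100011110
Op 4: query rat -> checks bit9=1, bit11=0 (has a 0) -> no
Op 5: query pig -> checks bit0=1, bit9=1 (all 1) -> maybe
Op 6: insert ram -> sets bits 0 1 -> bits=110100011110
Op 7: query hen -> checks bit0=1, bit3=1 (all 1) -> maybe
Op 8: insert ant -> sets bits 1 11 -> bits=110100011111
Op 9: query pig -> checks bit0=1, bit9=1 (all 1) -> maybe
Op 10: query ram -> checks bit0=1, bit1=1 (all 1) -> maybe
Op 11: query ram -> checks bit0=1, bit1=1 (all 1) -> maybe
Query results in order: no maybe maybe maybe maybe maybe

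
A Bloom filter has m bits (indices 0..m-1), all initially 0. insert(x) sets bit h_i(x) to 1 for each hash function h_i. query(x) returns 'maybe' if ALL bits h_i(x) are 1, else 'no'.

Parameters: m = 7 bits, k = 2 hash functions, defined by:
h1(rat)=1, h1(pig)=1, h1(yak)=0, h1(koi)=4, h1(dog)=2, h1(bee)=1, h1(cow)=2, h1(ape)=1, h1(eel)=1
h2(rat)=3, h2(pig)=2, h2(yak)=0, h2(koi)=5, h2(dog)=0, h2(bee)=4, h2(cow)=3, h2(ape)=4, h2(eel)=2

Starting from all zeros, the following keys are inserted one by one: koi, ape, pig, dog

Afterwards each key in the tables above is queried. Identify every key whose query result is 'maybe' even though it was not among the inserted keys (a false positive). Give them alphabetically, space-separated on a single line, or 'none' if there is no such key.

Start: bits=0000000
After insert 'koi': sets bits 4 5 -> bits=0000110
After insert 'ape': sets bits 1 4 -> bits=0100110
After insert 'pig': sets bits 1 2 -> bits=0110110
After insert 'dog': sets bits 0 2 -> bits=1110110
Not inserted: bee cow eel rat yak — query each against bits=1110110:
query bee: checks bit1=1, bit4=1 (all 1) -> maybe => FALSE POSITIVE
query cow: checks bit2=1, bit3=0 (has a 0) -> no => not a false positive
query eel: checks bit1=1, bit2=1 (all 1) -> maybe => FALSE POSITIVE
query rat: checks bit1=1, bit3=0 (has a 0) -> no => not a false positive
query yak: checks bit0=1 (all 1) -> maybe => FALSE POSITIVE
False positives (alphabetical): bee eel yak

Answer: bee eel yak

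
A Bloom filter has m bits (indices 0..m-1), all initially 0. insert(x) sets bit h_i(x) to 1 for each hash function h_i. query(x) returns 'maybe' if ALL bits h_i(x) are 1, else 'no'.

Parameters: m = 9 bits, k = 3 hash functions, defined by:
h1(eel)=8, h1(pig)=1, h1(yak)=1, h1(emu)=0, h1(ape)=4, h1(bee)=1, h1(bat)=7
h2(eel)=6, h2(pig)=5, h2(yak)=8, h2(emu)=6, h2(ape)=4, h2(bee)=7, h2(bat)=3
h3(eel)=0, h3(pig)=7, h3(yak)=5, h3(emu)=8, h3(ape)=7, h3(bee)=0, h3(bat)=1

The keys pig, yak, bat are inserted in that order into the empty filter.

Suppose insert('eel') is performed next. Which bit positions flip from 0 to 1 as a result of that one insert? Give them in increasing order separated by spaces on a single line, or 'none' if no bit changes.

Start: bits=000000000
After insert 'pig': sets bits 1 5 7 -> bits=010001010
After insert 'yak': sets bits 1 5 8 -> bits=010001011
After insert 'bat': sets bits 1 3 7 -> bits=010101011
insert 'eel' would touch bits 0 6 8; currently bit0=0, bit6=0, bit8=1
Bits that are 0 among those (would change 0->1): 0 6

Answer: 0 6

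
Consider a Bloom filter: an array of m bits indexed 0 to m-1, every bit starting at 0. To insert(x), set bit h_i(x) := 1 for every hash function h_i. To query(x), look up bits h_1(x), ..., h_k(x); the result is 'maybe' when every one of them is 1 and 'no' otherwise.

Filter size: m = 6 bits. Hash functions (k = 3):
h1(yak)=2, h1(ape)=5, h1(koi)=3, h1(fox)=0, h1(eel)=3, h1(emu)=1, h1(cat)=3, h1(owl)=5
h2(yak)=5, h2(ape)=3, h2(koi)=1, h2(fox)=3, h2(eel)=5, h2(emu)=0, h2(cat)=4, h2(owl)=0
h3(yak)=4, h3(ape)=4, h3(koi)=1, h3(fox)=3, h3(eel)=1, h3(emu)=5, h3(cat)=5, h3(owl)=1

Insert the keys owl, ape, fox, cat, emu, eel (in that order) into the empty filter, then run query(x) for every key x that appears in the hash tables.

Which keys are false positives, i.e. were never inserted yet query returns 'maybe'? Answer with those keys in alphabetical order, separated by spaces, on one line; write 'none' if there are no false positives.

Answer: koi

Derivation:
Start: bits=000000
After insert 'owl': sets bits 0 1 5 -> bits=110001
After insert 'ape': sets bits 3 4 5 -> bits=110111
After insert 'fox': sets bits 0 3 -> bits=110111
After insert 'cat': sets bits 3 4 5 -> bits=110111
After insert 'emu': sets bits 0 1 5 -> bits=110111
After insert 'eel': sets bits 1 3 5 -> bits=110111
Not inserted: koi yak — query each against bits=110111:
query koi: checks bit1=1, bit3=1 (all 1) -> maybe => FALSE POSITIVE
query yak: checks bit2=0, bit4=1, bit5=1 (has a 0) -> no => not a false positive
False positives (alphabetical): koi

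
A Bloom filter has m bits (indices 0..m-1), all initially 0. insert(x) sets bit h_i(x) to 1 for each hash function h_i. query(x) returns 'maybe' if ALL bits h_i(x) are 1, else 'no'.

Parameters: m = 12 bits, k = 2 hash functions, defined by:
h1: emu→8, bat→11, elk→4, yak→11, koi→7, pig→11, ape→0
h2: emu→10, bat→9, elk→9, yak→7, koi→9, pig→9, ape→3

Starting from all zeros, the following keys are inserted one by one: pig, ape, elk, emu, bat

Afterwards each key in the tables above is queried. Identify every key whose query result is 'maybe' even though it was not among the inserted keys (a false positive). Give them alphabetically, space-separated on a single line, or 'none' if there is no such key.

Start: bits=000000000000
After insert 'pig': sets bits 9 11 -> bits=000000000101
After insert 'ape': sets bits 0 3 -> bits=100100000101
After insert 'elk': sets bits 4 9 -> bits=100110000101
After insert 'emu': sets bits 8 10 -> bits=100110001111
After insert 'bat': sets bits 9 11 -> bits=100110001111
Not inserted: koi yak — query each against bits=100110001111:
query koi: checks bit7=0, bit9=1 (has a 0) -> no => not a false positive
query yak: checks bit7=0, bit11=1 (has a 0) -> no => not a false positive
False positives (alphabetical): none

Answer: none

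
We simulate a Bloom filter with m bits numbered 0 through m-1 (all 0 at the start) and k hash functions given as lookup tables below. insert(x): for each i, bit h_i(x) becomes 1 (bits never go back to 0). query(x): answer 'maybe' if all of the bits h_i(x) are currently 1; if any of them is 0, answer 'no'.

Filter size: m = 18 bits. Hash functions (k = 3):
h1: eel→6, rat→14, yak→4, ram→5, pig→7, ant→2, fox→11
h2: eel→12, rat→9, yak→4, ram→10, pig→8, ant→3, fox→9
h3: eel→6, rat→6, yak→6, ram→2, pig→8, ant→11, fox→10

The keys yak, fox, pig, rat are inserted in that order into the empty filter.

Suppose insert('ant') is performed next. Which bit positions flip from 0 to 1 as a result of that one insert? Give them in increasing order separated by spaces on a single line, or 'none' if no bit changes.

Start: bits=000000000000000000
After insert 'yak': sets bits 4 6 -> bits=000010100000000000
After insert 'fox': sets bits 9 10 11 -> bits=000010100111000000
After insert 'pig': sets bits 7 8 -> bits=000010111111000000
After insert 'rat': sets bits 6 9 14 -> bits=000010111111001000
insert 'ant' would touch bits 2 3 11; currently bit2=0, bit3=0, bit11=1
Bits that are 0 among those (would change 0->1): 2 3

Answer: 2 3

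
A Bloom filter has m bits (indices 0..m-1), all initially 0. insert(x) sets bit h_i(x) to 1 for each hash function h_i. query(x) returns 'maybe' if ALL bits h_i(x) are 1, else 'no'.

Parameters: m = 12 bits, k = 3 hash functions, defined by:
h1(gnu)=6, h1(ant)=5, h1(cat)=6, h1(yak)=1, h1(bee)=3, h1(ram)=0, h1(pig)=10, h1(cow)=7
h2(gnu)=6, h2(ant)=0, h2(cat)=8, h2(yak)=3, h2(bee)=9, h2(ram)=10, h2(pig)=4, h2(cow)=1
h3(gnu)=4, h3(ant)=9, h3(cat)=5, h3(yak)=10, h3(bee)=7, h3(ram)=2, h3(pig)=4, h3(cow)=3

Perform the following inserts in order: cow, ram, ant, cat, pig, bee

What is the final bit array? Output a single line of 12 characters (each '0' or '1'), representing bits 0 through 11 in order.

Start: bits=000000000000
After insert 'cow': sets bits 1 3 7 -> bits=010100010000
After insert 'ram': sets bits 0 2 10 -> bits=111100010010
After insert 'ant': sets bits 0 5 9 -> bits=111101010110
After insert 'cat': sets bits 5 6 8 -> bits=111101111110
After insert 'pig': sets bits 4 10 -> bits=111111111110
After insert 'bee': sets bits 3 7 9 -> bits=111111111110

Answer: 111111111110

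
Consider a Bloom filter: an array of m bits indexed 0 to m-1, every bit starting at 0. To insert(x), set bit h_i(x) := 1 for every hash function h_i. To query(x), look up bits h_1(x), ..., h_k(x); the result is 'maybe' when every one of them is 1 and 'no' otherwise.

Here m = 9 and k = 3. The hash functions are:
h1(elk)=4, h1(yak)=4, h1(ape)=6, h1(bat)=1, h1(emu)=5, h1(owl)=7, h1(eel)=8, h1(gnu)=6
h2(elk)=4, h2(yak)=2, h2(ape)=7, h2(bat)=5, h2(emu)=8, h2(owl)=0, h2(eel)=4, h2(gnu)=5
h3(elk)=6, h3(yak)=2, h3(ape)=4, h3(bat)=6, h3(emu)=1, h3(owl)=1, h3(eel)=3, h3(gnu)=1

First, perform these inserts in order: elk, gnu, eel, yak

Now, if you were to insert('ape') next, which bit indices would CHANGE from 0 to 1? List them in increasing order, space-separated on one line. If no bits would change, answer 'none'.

Start: bits=000000000
After insert 'elk': sets bits 4 6 -> bits=000010100
After insert 'gnu': sets bits 1 5 6 -> bits=010011100
After insert 'eel': sets bits 3 4 8 -> bits=010111101
After insert 'yak': sets bits 2 4 -> bits=011111101
insert 'ape' would touch bits 4 6 7; currently bit4=1, bit6=1, bit7=0
Bits that are 0 among those (would change 0->1): 7

Answer: 7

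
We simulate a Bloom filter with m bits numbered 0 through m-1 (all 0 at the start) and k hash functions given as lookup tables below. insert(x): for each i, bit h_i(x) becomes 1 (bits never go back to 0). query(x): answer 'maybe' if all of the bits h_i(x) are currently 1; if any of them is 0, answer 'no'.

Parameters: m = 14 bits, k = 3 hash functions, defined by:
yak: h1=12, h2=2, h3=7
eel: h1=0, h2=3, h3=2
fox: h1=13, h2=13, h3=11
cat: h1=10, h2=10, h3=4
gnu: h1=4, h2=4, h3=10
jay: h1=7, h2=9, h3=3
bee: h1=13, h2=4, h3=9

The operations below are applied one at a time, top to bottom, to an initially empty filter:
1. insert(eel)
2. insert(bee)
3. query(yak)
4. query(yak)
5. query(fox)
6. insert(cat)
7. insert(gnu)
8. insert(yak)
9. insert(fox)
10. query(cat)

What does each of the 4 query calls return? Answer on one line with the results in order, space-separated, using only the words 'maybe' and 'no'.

Start: bits=00000000000000
Op 1: insert eel -> sets bits 0 2 3 -> bits=10110000000000
Op 2: insert bee -> sets bits 4 9 13 -> bits=10111000010001
Op 3: query yak -> checks bit2=1, bit7=0, bit12=0 (has a 0) -> no
Op 4: query yak -> checks bit2=1, bit7=0, bit12=0 (has a 0) -> no
Op 5: query fox -> checks bit11=0, bit13=1 (has a 0) -> no
Op 6: insert cat -> sets bits 4 10 -> bits=10111000011001
Op 7: insert gnu -> sets bits 4 10 -> bits=10111000011001
Op 8: insert yak -> sets bits 2 7 12 -> bits=10111001011011
Op 9: insert fox -> sets bits 11 13 -> bits=10111001011111
Op 10: query cat -> checks bit4=1, bit10=1 (all 1) -> maybe
Query results in order: no no no maybe

Answer: no no no maybe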